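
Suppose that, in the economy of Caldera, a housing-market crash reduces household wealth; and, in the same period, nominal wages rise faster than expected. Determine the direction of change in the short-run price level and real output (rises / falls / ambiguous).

The first event is a negative demand shock: AD shifts left, which by itself pushes P down and Y down.
The second is an adverse supply shock: SRAS shifts left, which by itself pushes P up and Y down.
The two shocks push P in opposite directions, so the effect on P is ambiguous. Both shocks push Y down, so Y falls.

Price level: ambiguous; output: falls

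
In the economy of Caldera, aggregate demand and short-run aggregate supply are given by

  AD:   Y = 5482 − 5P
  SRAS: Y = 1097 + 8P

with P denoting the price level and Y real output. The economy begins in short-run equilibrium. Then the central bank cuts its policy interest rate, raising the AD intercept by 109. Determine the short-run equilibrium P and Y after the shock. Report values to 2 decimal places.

P = 345.69, Y = 3862.54

This is a positive demand shock: AD shifts right.
New AD: Y = 5591 − 5P.
Set AD = SRAS: 5591 − 5P = 1097 + 8P, so 4494 = 13P and P = 345.69.
Substituting into AD, Y = 3862.54.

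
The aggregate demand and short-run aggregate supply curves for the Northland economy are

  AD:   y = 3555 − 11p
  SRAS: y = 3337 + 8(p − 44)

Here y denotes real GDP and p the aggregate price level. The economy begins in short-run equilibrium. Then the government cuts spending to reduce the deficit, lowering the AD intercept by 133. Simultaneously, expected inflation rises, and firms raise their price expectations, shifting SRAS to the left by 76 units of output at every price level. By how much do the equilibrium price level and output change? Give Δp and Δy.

Δp = -3, Δy = -100

After both shocks: AD is y = 3422 − 11p and SRAS is y = 2909 + 8p.
Setting them equal: 513 = 19p, so p = 27.
y = 3422 − 11·27 = 3125.
Initially p = 30, y = 3225, so Δp = -3 and Δy = -100.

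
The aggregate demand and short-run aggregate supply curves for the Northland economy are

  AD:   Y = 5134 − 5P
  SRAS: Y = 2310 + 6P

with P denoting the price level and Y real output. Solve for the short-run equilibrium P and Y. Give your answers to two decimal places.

Set AD = SRAS: 5134 − 5P = 2310 + 6P, so 2824 = 11P and P = 256.73.
Substituting into AD, Y = 5134 − 5P = 3850.36.

P = 256.73, Y = 3850.36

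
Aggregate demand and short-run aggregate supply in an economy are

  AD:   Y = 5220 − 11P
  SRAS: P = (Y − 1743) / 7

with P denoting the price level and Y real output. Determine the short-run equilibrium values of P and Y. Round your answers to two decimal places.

P = 193.17, Y = 3095.17

Rearrange SRAS to Y = 1743 + 7P.
Set AD = SRAS: 5220 − 11P = 1743 + 7P, so 3477 = 18P and P = 193.17.
Substituting into AD, Y = 5220 − 11P = 3095.17.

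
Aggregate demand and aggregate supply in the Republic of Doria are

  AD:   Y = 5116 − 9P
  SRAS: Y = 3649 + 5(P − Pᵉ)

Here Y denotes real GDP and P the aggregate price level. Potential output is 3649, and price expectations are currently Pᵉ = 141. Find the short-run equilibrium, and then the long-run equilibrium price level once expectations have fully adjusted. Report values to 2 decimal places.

Short run: P = 155.14, Y = 3719.71. Long run: P = 163.00.

Short run: with Pᵉ = 141, SRAS is Y = 2944 + 5P. Setting AD = SRAS gives 2172 = 14P, so P = 155.14 and Y = 5116 − 9P = 3719.71.
Output 3719.71 is above potential 3649, so over time expected prices rise and SRAS shifts left until Y returns to 3649.
Long run: Y = 3649 on the AD curve gives 3649 = 5116 − 9P, so P = 163.00.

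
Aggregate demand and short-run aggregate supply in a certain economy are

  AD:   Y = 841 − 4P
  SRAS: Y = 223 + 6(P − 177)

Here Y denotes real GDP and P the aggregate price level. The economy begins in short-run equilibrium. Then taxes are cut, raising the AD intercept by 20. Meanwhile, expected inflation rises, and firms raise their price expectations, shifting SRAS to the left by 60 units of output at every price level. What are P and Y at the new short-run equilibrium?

After both shocks: AD is Y = 861 − 4P and SRAS is Y = 6P − 899.
Setting them equal: 1760 = 10P, so P = 176.
Y = 861 − 4·176 = 157.

P = 176, Y = 157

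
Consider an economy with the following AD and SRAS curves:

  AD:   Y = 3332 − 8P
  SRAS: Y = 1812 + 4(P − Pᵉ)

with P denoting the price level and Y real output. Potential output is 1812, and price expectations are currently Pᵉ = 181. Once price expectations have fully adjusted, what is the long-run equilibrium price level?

Long-run P = 190

Short run: with Pᵉ = 181, SRAS is Y = 1088 + 4P. Setting AD = SRAS gives 2244 = 12P, so P = 187 and Y = 3332 − 8·187 = 1836.
Output 1836 is above potential 1812, so over time expected prices rise and SRAS shifts left until Y returns to 1812.
Long run: Y = 1812 on the AD curve gives 1812 = 3332 − 8P, so P = 190.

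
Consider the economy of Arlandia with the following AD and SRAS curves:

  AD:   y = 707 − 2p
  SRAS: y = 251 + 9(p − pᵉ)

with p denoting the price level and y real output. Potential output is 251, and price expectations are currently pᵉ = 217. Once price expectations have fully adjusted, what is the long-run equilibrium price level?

Short run: with pᵉ = 217, SRAS is y = 9p − 1702. Setting AD = SRAS gives 2409 = 11p, so p = 219 and y = 707 − 2·219 = 269.
Output 269 is above potential 251, so over time expected prices rise and SRAS shifts left until y returns to 251.
Long run: y = 251 on the AD curve gives 251 = 707 − 2p, so p = 228.

Long-run p = 228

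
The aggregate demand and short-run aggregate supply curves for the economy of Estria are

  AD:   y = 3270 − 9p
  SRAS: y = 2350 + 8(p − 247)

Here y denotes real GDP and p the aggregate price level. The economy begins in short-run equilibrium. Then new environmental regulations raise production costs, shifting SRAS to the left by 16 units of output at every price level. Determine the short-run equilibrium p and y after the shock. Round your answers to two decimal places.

p = 171.29, y = 1728.35

This is a negative supply shock: SRAS shifts left.
New SRAS: y = 358 + 8p.
Set AD = SRAS: 3270 − 9p = 358 + 8p, so 2912 = 17p and p = 171.29.
Substituting into AD, y = 1728.35.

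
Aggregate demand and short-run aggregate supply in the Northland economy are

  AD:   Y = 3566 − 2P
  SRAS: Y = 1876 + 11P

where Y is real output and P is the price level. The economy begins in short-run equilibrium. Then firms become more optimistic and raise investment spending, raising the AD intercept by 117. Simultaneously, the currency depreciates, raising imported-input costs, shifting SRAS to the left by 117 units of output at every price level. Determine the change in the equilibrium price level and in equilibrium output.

After both shocks: AD is Y = 3683 − 2P and SRAS is Y = 1759 + 11P.
Setting them equal: 1924 = 13P, so P = 148.
Y = 3683 − 2·148 = 3387.
Initially P = 130, Y = 3306, so ΔP = +18 and ΔY = +81.

ΔP = +18, ΔY = +81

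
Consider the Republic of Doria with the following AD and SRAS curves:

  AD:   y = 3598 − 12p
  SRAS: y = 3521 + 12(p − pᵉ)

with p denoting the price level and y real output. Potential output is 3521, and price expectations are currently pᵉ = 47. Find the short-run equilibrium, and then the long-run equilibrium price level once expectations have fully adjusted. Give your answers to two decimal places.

Short run: p = 26.71, y = 3277.50. Long run: p = 6.42.

Short run: with pᵉ = 47, SRAS is y = 2957 + 12p. Setting AD = SRAS gives 641 = 24p, so p = 26.71 and y = 3598 − 12p = 3277.50.
Output 3277.50 is below potential 3521, so over time expected prices fall and SRAS shifts right until y returns to 3521.
Long run: y = 3521 on the AD curve gives 3521 = 3598 − 12p, so p = 6.42.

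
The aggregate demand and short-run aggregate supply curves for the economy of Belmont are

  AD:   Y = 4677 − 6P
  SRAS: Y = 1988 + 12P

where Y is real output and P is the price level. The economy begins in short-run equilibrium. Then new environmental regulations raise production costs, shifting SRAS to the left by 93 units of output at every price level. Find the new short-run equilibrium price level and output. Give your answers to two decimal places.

This is a negative supply shock: SRAS shifts left.
New SRAS: Y = 1895 + 12P.
Set AD = SRAS: 4677 − 6P = 1895 + 12P, so 2782 = 18P and P = 154.56.
Substituting into AD, Y = 3749.67.

P = 154.56, Y = 3749.67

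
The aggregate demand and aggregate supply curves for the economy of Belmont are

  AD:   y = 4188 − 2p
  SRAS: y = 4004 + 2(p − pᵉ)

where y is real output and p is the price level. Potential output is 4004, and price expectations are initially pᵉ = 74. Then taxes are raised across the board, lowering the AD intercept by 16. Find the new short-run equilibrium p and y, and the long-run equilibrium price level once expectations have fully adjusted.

AD shifts left: new AD is y = 4172 − 2p. With pᵉ = 74, SRAS is y = 3856 + 2p.
Short run: 4172 − 2p = 3856 + 2p gives 316 = 4p, so p = 79 and y = 4172 − 2·79 = 4014.
y = 4014 is above potential 4004; expectations adjust and SRAS shifts left until y = 4004.
Long run: on the new AD curve, 4004 = 4172 − 2p gives p = 84.

Short run: p = 79, y = 4014. Long run: p = 84.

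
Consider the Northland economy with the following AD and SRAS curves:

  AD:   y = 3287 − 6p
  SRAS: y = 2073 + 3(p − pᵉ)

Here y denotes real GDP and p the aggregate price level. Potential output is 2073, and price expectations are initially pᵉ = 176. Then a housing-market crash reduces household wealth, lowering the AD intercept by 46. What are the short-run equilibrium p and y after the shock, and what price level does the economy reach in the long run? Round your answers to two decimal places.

AD shifts left: new AD is y = 3241 − 6p. With pᵉ = 176, SRAS is y = 1545 + 3p.
Short run: 3241 − 6p = 1545 + 3p gives 1696 = 9p, so p = 188.44 and y = 3241 − 6p = 2110.33.
y = 2110.33 is above potential 2073; expectations adjust and SRAS shifts left until y = 2073.
Long run: on the new AD curve, 2073 = 3241 − 6p gives p = 194.67.

Short run: p = 188.44, y = 2110.33. Long run: p = 194.67.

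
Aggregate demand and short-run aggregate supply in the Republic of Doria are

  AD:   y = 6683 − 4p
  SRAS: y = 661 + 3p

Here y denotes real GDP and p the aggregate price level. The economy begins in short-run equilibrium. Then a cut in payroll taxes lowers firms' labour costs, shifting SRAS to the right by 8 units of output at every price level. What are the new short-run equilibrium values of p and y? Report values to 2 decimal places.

p = 859.14, y = 3246.43

This is a positive supply shock: SRAS shifts right.
New SRAS: y = 669 + 3p.
Set AD = SRAS: 6683 − 4p = 669 + 3p, so 6014 = 7p and p = 859.14.
Substituting into AD, y = 3246.43.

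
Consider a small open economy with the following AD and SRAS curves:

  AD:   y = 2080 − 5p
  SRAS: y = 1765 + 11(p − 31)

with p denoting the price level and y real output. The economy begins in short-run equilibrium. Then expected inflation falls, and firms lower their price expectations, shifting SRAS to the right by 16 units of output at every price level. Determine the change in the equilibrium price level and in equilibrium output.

Δp = -1, Δy = +5

This is a positive supply shock: SRAS shifts right.
New SRAS: y = 1440 + 11p.
Set AD = SRAS: 2080 − 5p = 1440 + 11p, so 640 = 16p and p = 40.
y = 2080 − 5·40 = 1880.
Initially p = 41, y = 1875, so Δp = -1 and Δy = +5.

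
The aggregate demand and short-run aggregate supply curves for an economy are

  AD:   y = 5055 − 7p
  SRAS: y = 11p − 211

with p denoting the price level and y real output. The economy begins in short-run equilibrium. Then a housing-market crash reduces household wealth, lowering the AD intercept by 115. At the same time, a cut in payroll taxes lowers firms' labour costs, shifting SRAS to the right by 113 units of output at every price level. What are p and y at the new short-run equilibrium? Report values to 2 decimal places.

p = 279.89, y = 2980.78

After both shocks: AD is y = 4940 − 7p and SRAS is y = 11p − 98.
Setting them equal: 5038 = 18p, so p = 279.89.
Substituting into AD, y = 2980.78.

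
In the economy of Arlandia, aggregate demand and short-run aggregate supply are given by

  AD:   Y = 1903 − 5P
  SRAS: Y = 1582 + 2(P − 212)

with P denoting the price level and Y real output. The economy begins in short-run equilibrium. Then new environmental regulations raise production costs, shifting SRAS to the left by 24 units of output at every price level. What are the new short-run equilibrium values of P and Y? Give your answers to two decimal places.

P = 109.86, Y = 1353.71

This is a negative supply shock: SRAS shifts left.
New SRAS: Y = 1134 + 2P.
Set AD = SRAS: 1903 − 5P = 1134 + 2P, so 769 = 7P and P = 109.86.
Substituting into AD, Y = 1353.71.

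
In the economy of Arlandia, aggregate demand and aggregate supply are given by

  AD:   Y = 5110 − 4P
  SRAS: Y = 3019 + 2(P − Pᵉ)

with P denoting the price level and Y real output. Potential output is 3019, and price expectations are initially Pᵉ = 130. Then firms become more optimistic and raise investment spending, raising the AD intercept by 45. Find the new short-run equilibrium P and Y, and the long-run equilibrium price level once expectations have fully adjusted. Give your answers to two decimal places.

AD shifts right: new AD is Y = 5155 − 4P. With Pᵉ = 130, SRAS is Y = 2759 + 2P.
Short run: 5155 − 4P = 2759 + 2P gives 2396 = 6P, so P = 399.33 and Y = 5155 − 4P = 3557.67.
Y = 3557.67 is above potential 3019; expectations adjust and SRAS shifts left until Y = 3019.
Long run: on the new AD curve, 3019 = 5155 − 4P gives P = 534.00.

Short run: P = 399.33, Y = 3557.67. Long run: P = 534.00.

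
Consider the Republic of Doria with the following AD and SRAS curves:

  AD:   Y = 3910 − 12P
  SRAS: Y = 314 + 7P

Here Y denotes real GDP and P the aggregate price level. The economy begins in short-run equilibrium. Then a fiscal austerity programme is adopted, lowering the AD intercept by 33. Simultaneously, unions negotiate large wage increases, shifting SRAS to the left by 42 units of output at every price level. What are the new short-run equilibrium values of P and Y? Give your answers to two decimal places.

After both shocks: AD is Y = 3877 − 12P and SRAS is Y = 272 + 7P.
Setting them equal: 3605 = 19P, so P = 189.74.
Substituting into AD, Y = 1600.16.

P = 189.74, Y = 1600.16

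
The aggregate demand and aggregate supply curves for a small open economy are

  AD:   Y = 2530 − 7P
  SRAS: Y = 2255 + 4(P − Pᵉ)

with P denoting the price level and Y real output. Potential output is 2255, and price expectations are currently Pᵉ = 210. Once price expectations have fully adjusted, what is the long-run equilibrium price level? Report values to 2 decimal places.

Short run: with Pᵉ = 210, SRAS is Y = 1415 + 4P. Setting AD = SRAS gives 1115 = 11P, so P = 101.36 and Y = 2530 − 7P = 1820.45.
Output 1820.45 is below potential 2255, so over time expected prices fall and SRAS shifts right until Y returns to 2255.
Long run: Y = 2255 on the AD curve gives 2255 = 2530 − 7P, so P = 39.29.

Long-run P = 39.29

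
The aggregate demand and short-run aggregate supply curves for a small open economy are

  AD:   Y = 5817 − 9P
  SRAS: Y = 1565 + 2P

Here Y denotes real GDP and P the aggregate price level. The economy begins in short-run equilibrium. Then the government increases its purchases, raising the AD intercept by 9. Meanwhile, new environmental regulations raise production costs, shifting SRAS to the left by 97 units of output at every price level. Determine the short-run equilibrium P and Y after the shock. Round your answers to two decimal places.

P = 396.18, Y = 2260.36

After both shocks: AD is Y = 5826 − 9P and SRAS is Y = 1468 + 2P.
Setting them equal: 4358 = 11P, so P = 396.18.
Substituting into AD, Y = 2260.36.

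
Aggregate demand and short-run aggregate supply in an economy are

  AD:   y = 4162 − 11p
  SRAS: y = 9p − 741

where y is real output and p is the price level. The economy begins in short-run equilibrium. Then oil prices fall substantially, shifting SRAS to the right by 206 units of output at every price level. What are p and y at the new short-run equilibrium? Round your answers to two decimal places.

p = 234.85, y = 1578.65

This is a positive supply shock: SRAS shifts right.
New SRAS: y = 9p − 535.
Set AD = SRAS: 4162 − 11p = 9p − 535, so 4697 = 20p and p = 234.85.
Substituting into AD, y = 1578.65.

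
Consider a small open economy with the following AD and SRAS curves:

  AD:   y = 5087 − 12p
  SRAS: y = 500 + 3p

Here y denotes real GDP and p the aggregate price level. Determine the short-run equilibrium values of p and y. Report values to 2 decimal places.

p = 305.80, y = 1417.40

Set AD = SRAS: 5087 − 12p = 500 + 3p, so 4587 = 15p and p = 305.80.
Substituting into AD, y = 5087 − 12p = 1417.40.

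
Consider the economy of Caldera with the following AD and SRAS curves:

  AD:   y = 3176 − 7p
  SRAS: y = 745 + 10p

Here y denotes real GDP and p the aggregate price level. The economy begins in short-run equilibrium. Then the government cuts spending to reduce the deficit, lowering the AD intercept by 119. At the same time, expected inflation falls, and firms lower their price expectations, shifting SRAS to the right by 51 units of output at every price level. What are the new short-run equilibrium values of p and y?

After both shocks: AD is y = 3057 − 7p and SRAS is y = 796 + 10p.
Setting them equal: 2261 = 17p, so p = 133.
y = 3057 − 7·133 = 2126.

p = 133, y = 2126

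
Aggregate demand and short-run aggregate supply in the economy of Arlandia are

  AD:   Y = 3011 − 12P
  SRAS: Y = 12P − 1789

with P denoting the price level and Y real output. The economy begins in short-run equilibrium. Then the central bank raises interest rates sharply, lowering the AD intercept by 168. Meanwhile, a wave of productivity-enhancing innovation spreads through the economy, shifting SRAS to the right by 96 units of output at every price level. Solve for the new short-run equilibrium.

P = 189, Y = 575

After both shocks: AD is Y = 2843 − 12P and SRAS is Y = 12P − 1693.
Setting them equal: 4536 = 24P, so P = 189.
Y = 2843 − 12·189 = 575.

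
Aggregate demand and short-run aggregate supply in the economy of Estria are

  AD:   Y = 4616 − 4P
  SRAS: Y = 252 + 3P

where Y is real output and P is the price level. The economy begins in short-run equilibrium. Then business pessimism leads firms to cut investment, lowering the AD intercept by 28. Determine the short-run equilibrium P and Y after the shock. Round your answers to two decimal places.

P = 619.43, Y = 2110.29

This is a negative demand shock: AD shifts left.
New AD: Y = 4588 − 4P.
Set AD = SRAS: 4588 − 4P = 252 + 3P, so 4336 = 7P and P = 619.43.
Substituting into AD, Y = 2110.29.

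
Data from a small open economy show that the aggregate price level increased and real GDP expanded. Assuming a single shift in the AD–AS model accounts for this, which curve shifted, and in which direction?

P rose and Y rose. An AD shift moves P and Y in the same direction; an SRAS shift moves them in opposite directions.
Here P and Y moved in the same direction, so the AD curve shifted.
Since Y rose, AD shifted right.

AD shifted right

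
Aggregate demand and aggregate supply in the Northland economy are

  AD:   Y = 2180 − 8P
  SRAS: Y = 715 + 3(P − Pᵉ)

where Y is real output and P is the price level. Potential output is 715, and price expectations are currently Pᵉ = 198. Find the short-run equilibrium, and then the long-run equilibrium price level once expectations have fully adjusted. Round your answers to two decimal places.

Short run: P = 187.18, Y = 682.55. Long run: P = 183.13.

Short run: with Pᵉ = 198, SRAS is Y = 121 + 3P. Setting AD = SRAS gives 2059 = 11P, so P = 187.18 and Y = 2180 − 8P = 682.55.
Output 682.55 is below potential 715, so over time expected prices fall and SRAS shifts right until Y returns to 715.
Long run: Y = 715 on the AD curve gives 715 = 2180 − 8P, so P = 183.13.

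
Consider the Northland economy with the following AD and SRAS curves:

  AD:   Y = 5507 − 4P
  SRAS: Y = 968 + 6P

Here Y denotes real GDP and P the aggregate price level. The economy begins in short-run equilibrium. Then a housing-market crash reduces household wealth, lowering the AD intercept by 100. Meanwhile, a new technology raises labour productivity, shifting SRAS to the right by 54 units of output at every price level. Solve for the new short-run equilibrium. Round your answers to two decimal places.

After both shocks: AD is Y = 5407 − 4P and SRAS is Y = 1022 + 6P.
Setting them equal: 4385 = 10P, so P = 438.50.
Substituting into AD, Y = 3653.00.

P = 438.50, Y = 3653.00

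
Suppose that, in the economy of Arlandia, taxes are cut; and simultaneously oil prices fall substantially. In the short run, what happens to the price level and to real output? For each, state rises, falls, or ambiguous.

Price level: ambiguous; output: rises

The first event is a positive demand shock: AD shifts right, which by itself pushes P up and Y up.
The second is a favourable supply shock: SRAS shifts right, which by itself pushes P down and Y up.
The two shocks push P in opposite directions, so the effect on P is ambiguous. Both shocks push Y up, so Y rises.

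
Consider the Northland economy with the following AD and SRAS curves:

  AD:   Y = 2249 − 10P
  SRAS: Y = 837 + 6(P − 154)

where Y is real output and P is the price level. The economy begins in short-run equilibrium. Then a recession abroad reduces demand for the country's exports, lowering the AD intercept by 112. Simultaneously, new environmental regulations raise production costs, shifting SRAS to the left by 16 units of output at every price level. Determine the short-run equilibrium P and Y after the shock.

P = 140, Y = 737

After both shocks: AD is Y = 2137 − 10P and SRAS is Y = 6P − 103.
Setting them equal: 2240 = 16P, so P = 140.
Y = 2137 − 10·140 = 737.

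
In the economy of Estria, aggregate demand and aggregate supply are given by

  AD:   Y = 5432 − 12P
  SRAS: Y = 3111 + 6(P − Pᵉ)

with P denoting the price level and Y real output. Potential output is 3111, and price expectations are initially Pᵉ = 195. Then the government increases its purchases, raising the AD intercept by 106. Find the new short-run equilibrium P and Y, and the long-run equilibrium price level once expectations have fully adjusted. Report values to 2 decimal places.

AD shifts right: new AD is Y = 5538 − 12P. With Pᵉ = 195, SRAS is Y = 1941 + 6P.
Short run: 5538 − 12P = 1941 + 6P gives 3597 = 18P, so P = 199.83 and Y = 5538 − 12P = 3140.00.
Y = 3140.00 is above potential 3111; expectations adjust and SRAS shifts left until Y = 3111.
Long run: on the new AD curve, 3111 = 5538 − 12P gives P = 202.25.

Short run: P = 199.83, Y = 3140.00. Long run: P = 202.25.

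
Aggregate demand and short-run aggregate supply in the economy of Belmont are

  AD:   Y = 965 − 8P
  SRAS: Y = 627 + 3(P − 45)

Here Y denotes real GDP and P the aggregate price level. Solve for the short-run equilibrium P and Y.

P = 43, Y = 621

Write SRAS as Y = 627 + 3P − 135 = 492 + 3P.
Set AD = SRAS: 965 − 8P = 492 + 3P, so 473 = 11P and P = 43.
Then Y = 965 − 8·43 = 621.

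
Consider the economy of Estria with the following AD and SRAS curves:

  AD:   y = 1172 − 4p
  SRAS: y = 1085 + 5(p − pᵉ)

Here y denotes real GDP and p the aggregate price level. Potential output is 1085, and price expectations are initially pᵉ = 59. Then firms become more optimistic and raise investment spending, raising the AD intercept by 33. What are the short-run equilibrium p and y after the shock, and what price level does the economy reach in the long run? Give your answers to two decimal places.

AD shifts right: new AD is y = 1205 − 4p. With pᵉ = 59, SRAS is y = 790 + 5p.
Short run: 1205 − 4p = 790 + 5p gives 415 = 9p, so p = 46.11 and y = 1205 − 4p = 1020.56.
y = 1020.56 is below potential 1085; expectations adjust and SRAS shifts right until y = 1085.
Long run: on the new AD curve, 1085 = 1205 − 4p gives p = 30.00.

Short run: p = 46.11, y = 1020.56. Long run: p = 30.00.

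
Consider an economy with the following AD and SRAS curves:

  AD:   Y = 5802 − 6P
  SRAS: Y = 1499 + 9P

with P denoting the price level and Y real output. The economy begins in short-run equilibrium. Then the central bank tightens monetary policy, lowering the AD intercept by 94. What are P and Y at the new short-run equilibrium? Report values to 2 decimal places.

P = 280.60, Y = 4024.40

This is a negative demand shock: AD shifts left.
New AD: Y = 5708 − 6P.
Set AD = SRAS: 5708 − 6P = 1499 + 9P, so 4209 = 15P and P = 280.60.
Substituting into AD, Y = 4024.40.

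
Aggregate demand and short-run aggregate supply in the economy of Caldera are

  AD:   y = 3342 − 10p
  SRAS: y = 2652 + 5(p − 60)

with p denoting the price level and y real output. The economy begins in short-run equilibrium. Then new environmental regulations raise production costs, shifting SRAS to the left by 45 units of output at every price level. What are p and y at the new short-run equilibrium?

p = 69, y = 2652

This is a negative supply shock: SRAS shifts left.
New SRAS: y = 2307 + 5p.
Set AD = SRAS: 3342 − 10p = 2307 + 5p, so 1035 = 15p and p = 69.
y = 3342 − 10·69 = 2652.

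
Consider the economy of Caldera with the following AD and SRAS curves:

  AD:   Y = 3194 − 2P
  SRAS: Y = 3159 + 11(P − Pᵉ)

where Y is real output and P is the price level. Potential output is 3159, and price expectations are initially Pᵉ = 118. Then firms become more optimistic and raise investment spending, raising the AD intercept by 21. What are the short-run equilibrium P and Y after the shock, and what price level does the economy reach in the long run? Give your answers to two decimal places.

Short run: P = 104.15, Y = 3006.69. Long run: P = 28.00.

AD shifts right: new AD is Y = 3215 − 2P. With Pᵉ = 118, SRAS is Y = 1861 + 11P.
Short run: 3215 − 2P = 1861 + 11P gives 1354 = 13P, so P = 104.15 and Y = 3215 − 2P = 3006.69.
Y = 3006.69 is below potential 3159; expectations adjust and SRAS shifts right until Y = 3159.
Long run: on the new AD curve, 3159 = 3215 − 2P gives P = 28.00.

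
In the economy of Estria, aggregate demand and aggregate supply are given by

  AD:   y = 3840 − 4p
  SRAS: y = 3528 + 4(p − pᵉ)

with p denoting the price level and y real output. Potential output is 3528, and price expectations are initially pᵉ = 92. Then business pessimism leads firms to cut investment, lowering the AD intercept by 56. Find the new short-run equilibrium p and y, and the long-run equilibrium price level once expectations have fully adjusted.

Short run: p = 78, y = 3472. Long run: p = 64.

AD shifts left: new AD is y = 3784 − 4p. With pᵉ = 92, SRAS is y = 3160 + 4p.
Short run: 3784 − 4p = 3160 + 4p gives 624 = 8p, so p = 78 and y = 3784 − 4·78 = 3472.
y = 3472 is below potential 3528; expectations adjust and SRAS shifts right until y = 3528.
Long run: on the new AD curve, 3528 = 3784 − 4p gives p = 64.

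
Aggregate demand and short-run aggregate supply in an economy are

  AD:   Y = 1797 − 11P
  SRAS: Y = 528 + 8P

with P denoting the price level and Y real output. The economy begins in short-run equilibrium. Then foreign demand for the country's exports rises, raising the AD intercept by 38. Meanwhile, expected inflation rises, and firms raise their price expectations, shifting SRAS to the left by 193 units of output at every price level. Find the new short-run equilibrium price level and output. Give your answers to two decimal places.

P = 78.95, Y = 966.58

After both shocks: AD is Y = 1835 − 11P and SRAS is Y = 335 + 8P.
Setting them equal: 1500 = 19P, so P = 78.95.
Substituting into AD, Y = 966.58.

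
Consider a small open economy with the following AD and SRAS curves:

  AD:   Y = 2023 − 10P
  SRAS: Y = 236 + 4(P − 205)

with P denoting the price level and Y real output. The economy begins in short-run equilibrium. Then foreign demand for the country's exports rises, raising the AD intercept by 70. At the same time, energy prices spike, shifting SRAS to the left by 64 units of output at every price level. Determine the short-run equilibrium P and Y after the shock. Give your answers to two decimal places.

P = 195.79, Y = 135.14

After both shocks: AD is Y = 2093 − 10P and SRAS is Y = 4P − 648.
Setting them equal: 2741 = 14P, so P = 195.79.
Substituting into AD, Y = 135.14.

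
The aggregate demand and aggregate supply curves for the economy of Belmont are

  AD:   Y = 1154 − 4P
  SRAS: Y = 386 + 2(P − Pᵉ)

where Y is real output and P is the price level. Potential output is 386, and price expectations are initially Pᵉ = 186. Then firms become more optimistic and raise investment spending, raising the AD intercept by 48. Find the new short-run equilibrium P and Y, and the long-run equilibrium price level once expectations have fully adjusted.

AD shifts right: new AD is Y = 1202 − 4P. With Pᵉ = 186, SRAS is Y = 14 + 2P.
Short run: 1202 − 4P = 14 + 2P gives 1188 = 6P, so P = 198 and Y = 1202 − 4·198 = 410.
Y = 410 is above potential 386; expectations adjust and SRAS shifts left until Y = 386.
Long run: on the new AD curve, 386 = 1202 − 4P gives P = 204.

Short run: P = 198, Y = 410. Long run: P = 204.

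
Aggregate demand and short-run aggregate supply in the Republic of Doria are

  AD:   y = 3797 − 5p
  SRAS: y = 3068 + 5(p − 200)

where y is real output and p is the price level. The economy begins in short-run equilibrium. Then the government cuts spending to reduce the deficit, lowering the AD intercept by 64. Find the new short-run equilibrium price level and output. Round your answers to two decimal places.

p = 166.50, y = 2900.50

This is a negative demand shock: AD shifts left.
New AD: y = 3733 − 5p.
SRAS can be written y = 2068 + 5p.
Set AD = SRAS: 3733 − 5p = 2068 + 5p, so 1665 = 10p and p = 166.50.
Substituting into AD, y = 2900.50.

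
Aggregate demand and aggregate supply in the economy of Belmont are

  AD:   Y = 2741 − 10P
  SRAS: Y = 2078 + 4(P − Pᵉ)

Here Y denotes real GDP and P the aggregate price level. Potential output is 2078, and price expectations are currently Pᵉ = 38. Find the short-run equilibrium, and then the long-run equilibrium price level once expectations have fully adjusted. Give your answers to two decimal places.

Short run: with Pᵉ = 38, SRAS is Y = 1926 + 4P. Setting AD = SRAS gives 815 = 14P, so P = 58.21 and Y = 2741 − 10P = 2158.86.
Output 2158.86 is above potential 2078, so over time expected prices rise and SRAS shifts left until Y returns to 2078.
Long run: Y = 2078 on the AD curve gives 2078 = 2741 − 10P, so P = 66.30.

Short run: P = 58.21, Y = 2158.86. Long run: P = 66.30.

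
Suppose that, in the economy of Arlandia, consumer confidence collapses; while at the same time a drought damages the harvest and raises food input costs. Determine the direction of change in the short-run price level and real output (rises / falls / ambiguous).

Price level: ambiguous; output: falls

The first event is a negative demand shock: AD shifts left, which by itself pushes P down and Y down.
The second is an adverse supply shock: SRAS shifts left, which by itself pushes P up and Y down.
The two shocks push P in opposite directions, so the effect on P is ambiguous. Both shocks push Y down, so Y falls.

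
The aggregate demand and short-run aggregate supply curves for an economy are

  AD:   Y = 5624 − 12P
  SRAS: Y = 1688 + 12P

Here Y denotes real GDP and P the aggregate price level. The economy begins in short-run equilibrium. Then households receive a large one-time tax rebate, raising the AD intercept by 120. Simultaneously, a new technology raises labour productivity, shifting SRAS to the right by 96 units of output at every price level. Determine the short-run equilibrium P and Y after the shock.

After both shocks: AD is Y = 5744 − 12P and SRAS is Y = 1784 + 12P.
Setting them equal: 3960 = 24P, so P = 165.
Y = 5744 − 12·165 = 3764.

P = 165, Y = 3764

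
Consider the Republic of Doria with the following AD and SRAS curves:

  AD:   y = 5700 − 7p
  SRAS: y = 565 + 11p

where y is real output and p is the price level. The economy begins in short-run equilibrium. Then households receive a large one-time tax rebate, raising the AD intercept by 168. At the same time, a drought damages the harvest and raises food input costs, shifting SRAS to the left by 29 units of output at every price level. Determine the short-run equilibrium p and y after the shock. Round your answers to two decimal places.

p = 296.22, y = 3794.44

After both shocks: AD is y = 5868 − 7p and SRAS is y = 536 + 11p.
Setting them equal: 5332 = 18p, so p = 296.22.
Substituting into AD, y = 3794.44.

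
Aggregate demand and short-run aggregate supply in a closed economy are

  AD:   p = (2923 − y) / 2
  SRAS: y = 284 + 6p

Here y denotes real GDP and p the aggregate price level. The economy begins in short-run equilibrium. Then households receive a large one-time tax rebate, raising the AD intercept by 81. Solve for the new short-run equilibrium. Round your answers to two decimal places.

p = 340.00, y = 2324.00

This is a positive demand shock: AD shifts right.
New AD: y = 3004 − 2p.
Set AD = SRAS: 3004 − 2p = 284 + 6p, so 2720 = 8p and p = 340.00.
Substituting into AD, y = 2324.00.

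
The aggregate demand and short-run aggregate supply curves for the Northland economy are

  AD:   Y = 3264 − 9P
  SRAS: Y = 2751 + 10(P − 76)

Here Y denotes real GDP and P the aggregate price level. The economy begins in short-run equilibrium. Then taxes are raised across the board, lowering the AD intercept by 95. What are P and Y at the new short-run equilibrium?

P = 62, Y = 2611

This is a negative demand shock: AD shifts left.
New AD: Y = 3169 − 9P.
SRAS can be written Y = 1991 + 10P.
Set AD = SRAS: 3169 − 9P = 1991 + 10P, so 1178 = 19P and P = 62.
Y = 3169 − 9·62 = 2611.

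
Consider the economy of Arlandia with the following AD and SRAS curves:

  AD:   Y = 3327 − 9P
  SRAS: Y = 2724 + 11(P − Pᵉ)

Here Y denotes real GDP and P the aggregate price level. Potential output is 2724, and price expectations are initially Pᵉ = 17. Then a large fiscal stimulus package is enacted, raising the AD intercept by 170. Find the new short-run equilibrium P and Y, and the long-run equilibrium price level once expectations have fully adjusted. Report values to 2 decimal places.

AD shifts right: new AD is Y = 3497 − 9P. With Pᵉ = 17, SRAS is Y = 2537 + 11P.
Short run: 3497 − 9P = 2537 + 11P gives 960 = 20P, so P = 48.00 and Y = 3497 − 9P = 3065.00.
Y = 3065.00 is above potential 2724; expectations adjust and SRAS shifts left until Y = 2724.
Long run: on the new AD curve, 2724 = 3497 − 9P gives P = 85.89.

Short run: P = 48.00, Y = 3065.00. Long run: P = 85.89.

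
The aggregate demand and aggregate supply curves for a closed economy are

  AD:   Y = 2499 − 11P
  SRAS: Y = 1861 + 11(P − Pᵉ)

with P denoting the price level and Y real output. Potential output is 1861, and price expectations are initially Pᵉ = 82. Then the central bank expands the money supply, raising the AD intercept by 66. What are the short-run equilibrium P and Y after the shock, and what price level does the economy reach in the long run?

Short run: P = 73, Y = 1762. Long run: P = 64.

AD shifts right: new AD is Y = 2565 − 11P. With Pᵉ = 82, SRAS is Y = 959 + 11P.
Short run: 2565 − 11P = 959 + 11P gives 1606 = 22P, so P = 73 and Y = 2565 − 11·73 = 1762.
Y = 1762 is below potential 1861; expectations adjust and SRAS shifts right until Y = 1861.
Long run: on the new AD curve, 1861 = 2565 − 11P gives P = 64.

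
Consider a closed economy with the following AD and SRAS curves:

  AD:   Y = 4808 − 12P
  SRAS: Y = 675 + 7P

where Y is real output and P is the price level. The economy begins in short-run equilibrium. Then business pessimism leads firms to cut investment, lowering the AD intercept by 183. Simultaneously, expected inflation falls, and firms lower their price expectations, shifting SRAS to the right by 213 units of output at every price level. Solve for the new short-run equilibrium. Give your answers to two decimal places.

P = 196.68, Y = 2264.79

After both shocks: AD is Y = 4625 − 12P and SRAS is Y = 888 + 7P.
Setting them equal: 3737 = 19P, so P = 196.68.
Substituting into AD, Y = 2264.79.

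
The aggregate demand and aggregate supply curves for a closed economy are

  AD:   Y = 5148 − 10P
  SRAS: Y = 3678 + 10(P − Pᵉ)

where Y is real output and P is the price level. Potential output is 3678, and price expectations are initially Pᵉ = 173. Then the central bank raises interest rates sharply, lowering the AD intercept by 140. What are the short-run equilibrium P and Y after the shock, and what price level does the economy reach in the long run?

AD shifts left: new AD is Y = 5008 − 10P. With Pᵉ = 173, SRAS is Y = 1948 + 10P.
Short run: 5008 − 10P = 1948 + 10P gives 3060 = 20P, so P = 153 and Y = 5008 − 10·153 = 3478.
Y = 3478 is below potential 3678; expectations adjust and SRAS shifts right until Y = 3678.
Long run: on the new AD curve, 3678 = 5008 − 10P gives P = 133.

Short run: P = 153, Y = 3478. Long run: P = 133.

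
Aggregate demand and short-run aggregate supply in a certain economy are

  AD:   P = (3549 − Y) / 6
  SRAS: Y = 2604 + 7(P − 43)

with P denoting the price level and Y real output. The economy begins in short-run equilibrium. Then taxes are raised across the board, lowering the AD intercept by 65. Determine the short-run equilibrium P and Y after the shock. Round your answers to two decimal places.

P = 90.85, Y = 2938.92

This is a negative demand shock: AD shifts left.
New AD: Y = 3484 − 6P.
SRAS can be written Y = 2303 + 7P.
Set AD = SRAS: 3484 − 6P = 2303 + 7P, so 1181 = 13P and P = 90.85.
Substituting into AD, Y = 2938.92.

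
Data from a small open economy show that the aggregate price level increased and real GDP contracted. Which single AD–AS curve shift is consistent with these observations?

SRAS shifted left

P rose and Y fell. An AD shift moves P and Y in the same direction; an SRAS shift moves them in opposite directions.
Here P and Y moved in opposite directions, so the SRAS curve shifted.
Since Y fell, SRAS shifted left.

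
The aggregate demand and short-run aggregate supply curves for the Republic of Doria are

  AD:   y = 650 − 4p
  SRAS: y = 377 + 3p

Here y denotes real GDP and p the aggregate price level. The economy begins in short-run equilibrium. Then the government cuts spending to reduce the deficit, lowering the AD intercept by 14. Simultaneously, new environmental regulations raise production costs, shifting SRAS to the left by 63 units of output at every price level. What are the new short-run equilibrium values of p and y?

p = 46, y = 452

After both shocks: AD is y = 636 − 4p and SRAS is y = 314 + 3p.
Setting them equal: 322 = 7p, so p = 46.
y = 636 − 4·46 = 452.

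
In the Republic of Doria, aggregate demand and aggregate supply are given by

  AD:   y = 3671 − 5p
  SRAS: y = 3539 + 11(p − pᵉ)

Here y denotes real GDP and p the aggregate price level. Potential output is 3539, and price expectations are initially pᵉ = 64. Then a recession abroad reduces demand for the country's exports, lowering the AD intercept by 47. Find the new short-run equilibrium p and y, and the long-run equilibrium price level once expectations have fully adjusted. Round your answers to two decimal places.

Short run: p = 49.31, y = 3377.44. Long run: p = 17.00.

AD shifts left: new AD is y = 3624 − 5p. With pᵉ = 64, SRAS is y = 2835 + 11p.
Short run: 3624 − 5p = 2835 + 11p gives 789 = 16p, so p = 49.31 and y = 3624 − 5p = 3377.44.
y = 3377.44 is below potential 3539; expectations adjust and SRAS shifts right until y = 3539.
Long run: on the new AD curve, 3539 = 3624 − 5p gives p = 17.00.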